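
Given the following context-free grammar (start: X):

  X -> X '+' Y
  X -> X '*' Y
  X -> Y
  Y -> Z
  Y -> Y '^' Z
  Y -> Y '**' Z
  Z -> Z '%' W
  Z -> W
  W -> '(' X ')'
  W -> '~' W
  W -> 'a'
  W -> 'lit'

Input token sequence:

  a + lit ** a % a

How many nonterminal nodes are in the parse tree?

13

[X [X [Y [Z [W a]]]] + [Y [Y [Z [W lit]]] ** [Z [Z [W a]] % [W a]]]]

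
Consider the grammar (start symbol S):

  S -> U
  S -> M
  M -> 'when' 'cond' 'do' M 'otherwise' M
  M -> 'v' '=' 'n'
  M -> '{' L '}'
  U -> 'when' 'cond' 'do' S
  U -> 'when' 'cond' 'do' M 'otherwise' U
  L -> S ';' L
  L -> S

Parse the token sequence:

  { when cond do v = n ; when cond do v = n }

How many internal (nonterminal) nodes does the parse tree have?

[S [M { [L [S [U when cond do [S [M v = n]]]] ; [L [S [U when cond do [S [M v = n]]]]]] }]]

12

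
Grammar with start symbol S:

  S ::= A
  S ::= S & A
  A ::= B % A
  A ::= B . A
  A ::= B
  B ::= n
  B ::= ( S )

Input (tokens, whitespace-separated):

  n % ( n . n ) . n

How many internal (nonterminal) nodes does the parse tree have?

12

[S [A [B n] % [A [B ( [S [A [B n] . [A [B n]]]] )] . [A [B n]]]]]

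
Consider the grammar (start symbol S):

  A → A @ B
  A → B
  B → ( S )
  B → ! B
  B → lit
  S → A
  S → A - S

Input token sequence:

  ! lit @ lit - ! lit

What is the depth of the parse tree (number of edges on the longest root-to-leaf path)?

5

[S [A [A [B ! [B lit]]] @ [B lit]] - [S [A [B ! [B lit]]]]]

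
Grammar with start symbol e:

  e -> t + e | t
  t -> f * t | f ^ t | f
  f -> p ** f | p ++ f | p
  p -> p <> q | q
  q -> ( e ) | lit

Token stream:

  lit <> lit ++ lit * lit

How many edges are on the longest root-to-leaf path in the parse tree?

[e [t [f [p [p [q lit]] <> [q lit]] ++ [f [p [q lit]]]] * [t [f [p [q lit]]]]]]

6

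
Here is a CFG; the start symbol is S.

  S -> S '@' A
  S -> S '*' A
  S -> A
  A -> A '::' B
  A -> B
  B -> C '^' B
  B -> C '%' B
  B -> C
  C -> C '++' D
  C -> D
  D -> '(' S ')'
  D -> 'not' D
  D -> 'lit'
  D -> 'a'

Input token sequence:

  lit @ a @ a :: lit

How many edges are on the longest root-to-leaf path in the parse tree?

7

[S [S [S [A [B [C [D lit]]]]] @ [A [B [C [D a]]]]] @ [A [A [B [C [D a]]]] :: [B [C [D lit]]]]]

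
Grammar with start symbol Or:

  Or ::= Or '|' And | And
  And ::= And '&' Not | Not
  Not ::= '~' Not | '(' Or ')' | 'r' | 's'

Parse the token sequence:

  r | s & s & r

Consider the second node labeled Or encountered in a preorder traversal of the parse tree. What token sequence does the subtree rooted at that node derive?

r

[Or [Or [And [Not r]]] | [And [And [And [Not s]] & [Not s]] & [Not r]]]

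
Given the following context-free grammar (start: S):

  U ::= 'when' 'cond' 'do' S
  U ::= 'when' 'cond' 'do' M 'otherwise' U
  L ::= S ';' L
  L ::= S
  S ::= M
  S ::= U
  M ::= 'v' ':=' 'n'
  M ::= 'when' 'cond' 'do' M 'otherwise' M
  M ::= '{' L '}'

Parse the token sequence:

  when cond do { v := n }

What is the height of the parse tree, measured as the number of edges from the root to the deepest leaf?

[S [U when cond do [S [M { [L [S [M v := n]]] }]]]]

7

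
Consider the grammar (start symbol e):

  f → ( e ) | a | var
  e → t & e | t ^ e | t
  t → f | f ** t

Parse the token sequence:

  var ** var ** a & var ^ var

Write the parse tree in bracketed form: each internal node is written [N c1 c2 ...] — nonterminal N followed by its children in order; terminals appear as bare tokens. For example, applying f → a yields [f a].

e
t & e
f ** t & e
var ** t & e
var ** f ** t & e
var ** var ** t & e
var ** var ** f & e
var ** var ** a & e
var ** var ** a & t ^ e
var ** var ** a & f ^ e
var ** var ** a & var ^ e
var ** var ** a & var ^ t
var ** var ** a & var ^ f
var ** var ** a & var ^ var

[e [t [f var] ** [t [f var] ** [t [f a]]]] & [e [t [f var]] ^ [e [t [f var]]]]]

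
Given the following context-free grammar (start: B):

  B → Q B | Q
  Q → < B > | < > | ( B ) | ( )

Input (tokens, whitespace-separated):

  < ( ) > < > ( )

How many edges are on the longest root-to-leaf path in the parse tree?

4

[B [Q < [B [Q ( )]] >] [B [Q < >] [B [Q ( )]]]]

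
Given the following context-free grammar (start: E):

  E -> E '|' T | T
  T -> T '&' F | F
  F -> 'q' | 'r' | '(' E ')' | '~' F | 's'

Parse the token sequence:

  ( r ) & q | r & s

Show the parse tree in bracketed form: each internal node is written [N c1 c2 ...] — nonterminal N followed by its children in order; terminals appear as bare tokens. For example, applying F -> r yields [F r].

E
E | T
T | T
T & F | T
F & F | T
( E ) & F | T
( T ) & F | T
( F ) & F | T
( r ) & F | T
( r ) & q | T
( r ) & q | T & F
( r ) & q | F & F
( r ) & q | r & F
( r ) & q | r & s

[E [E [T [T [F ( [E [T [F r]]] )]] & [F q]]] | [T [T [F r]] & [F s]]]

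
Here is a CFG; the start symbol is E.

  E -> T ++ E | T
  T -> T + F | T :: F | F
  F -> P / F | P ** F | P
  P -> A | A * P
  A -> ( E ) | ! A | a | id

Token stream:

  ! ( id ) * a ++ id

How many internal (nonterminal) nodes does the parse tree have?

18

[E [T [F [P [A ! [A ( [E [T [F [P [A id]]]]] )]] * [P [A a]]]]] ++ [E [T [F [P [A id]]]]]]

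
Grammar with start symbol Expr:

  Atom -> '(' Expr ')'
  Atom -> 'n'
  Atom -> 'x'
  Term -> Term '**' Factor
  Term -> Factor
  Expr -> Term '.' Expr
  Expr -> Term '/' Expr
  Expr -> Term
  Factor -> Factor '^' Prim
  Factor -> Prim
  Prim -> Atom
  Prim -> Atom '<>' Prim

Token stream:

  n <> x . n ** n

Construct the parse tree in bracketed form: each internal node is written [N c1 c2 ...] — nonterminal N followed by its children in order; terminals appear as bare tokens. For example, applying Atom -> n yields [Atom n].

[Expr [Term [Factor [Prim [Atom n] <> [Prim [Atom x]]]]] . [Expr [Term [Term [Factor [Prim [Atom n]]]] ** [Factor [Prim [Atom n]]]]]]

Expr
Term . Expr
Factor . Expr
Prim . Expr
Atom <> Prim . Expr
n <> Prim . Expr
n <> Atom . Expr
n <> x . Expr
n <> x . Term
n <> x . Term ** Factor
n <> x . Factor ** Factor
n <> x . Prim ** Factor
n <> x . Atom ** Factor
n <> x . n ** Factor
n <> x . n ** Prim
n <> x . n ** Atom
n <> x . n ** n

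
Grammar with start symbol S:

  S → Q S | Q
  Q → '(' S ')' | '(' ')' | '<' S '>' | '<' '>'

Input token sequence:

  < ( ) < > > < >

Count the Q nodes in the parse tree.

4

[S [Q < [S [Q ( )] [S [Q < >]]] >] [S [Q < >]]]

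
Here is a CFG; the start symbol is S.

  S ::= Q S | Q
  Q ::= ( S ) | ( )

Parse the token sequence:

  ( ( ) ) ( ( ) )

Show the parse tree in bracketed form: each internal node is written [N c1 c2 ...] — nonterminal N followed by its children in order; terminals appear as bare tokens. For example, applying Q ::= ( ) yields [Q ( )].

[S [Q ( [S [Q ( )]] )] [S [Q ( [S [Q ( )]] )]]]

S
Q S
( S ) S
( Q ) S
( ( ) ) S
( ( ) ) Q
( ( ) ) ( S )
( ( ) ) ( Q )
( ( ) ) ( ( ) )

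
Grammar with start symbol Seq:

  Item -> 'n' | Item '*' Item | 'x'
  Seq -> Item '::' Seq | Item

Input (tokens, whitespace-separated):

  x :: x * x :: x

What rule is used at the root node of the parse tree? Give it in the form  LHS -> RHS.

Seq -> Item '::' Seq

[Seq [Item x] :: [Seq [Item [Item x] * [Item x]] :: [Seq [Item x]]]]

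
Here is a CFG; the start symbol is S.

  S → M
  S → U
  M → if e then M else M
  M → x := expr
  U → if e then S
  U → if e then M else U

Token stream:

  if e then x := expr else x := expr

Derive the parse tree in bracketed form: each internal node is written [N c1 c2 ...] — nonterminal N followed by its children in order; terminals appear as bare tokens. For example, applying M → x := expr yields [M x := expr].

[S [M if e then [M x := expr] else [M x := expr]]]

S
M
if e then M else M
if e then x := expr else M
if e then x := expr else x := expr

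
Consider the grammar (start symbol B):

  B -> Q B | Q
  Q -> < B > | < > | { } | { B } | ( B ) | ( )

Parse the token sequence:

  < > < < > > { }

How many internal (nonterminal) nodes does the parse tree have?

8

[B [Q < >] [B [Q < [B [Q < >]] >] [B [Q { }]]]]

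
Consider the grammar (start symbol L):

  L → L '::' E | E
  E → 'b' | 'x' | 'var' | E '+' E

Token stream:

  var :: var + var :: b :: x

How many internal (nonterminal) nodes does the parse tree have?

10

[L [L [L [L [E var]] :: [E [E var] + [E var]]] :: [E b]] :: [E x]]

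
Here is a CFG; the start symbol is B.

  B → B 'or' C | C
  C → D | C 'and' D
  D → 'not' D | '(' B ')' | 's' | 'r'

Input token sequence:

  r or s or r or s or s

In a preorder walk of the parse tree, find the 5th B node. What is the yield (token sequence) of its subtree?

r

[B [B [B [B [B [C [D r]]] or [C [D s]]] or [C [D r]]] or [C [D s]]] or [C [D s]]]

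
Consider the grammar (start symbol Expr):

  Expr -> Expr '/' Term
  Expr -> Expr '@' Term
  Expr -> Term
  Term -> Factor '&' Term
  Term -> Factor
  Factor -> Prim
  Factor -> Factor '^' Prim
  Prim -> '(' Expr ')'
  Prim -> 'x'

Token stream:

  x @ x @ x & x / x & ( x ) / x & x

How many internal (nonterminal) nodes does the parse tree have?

33

[Expr [Expr [Expr [Expr [Expr [Term [Factor [Prim x]]]] @ [Term [Factor [Prim x]]]] @ [Term [Factor [Prim x]] & [Term [Factor [Prim x]]]]] / [Term [Factor [Prim x]] & [Term [Factor [Prim ( [Expr [Term [Factor [Prim x]]]] )]]]]] / [Term [Factor [Prim x]] & [Term [Factor [Prim x]]]]]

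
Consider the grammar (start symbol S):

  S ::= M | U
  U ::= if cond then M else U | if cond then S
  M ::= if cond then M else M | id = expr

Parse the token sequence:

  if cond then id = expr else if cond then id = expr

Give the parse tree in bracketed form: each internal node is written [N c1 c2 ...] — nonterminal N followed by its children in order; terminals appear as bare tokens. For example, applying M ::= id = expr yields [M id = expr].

[S [U if cond then [M id = expr] else [U if cond then [S [M id = expr]]]]]

S
U
if cond then M else U
if cond then id = expr else U
if cond then id = expr else if cond then S
if cond then id = expr else if cond then M
if cond then id = expr else if cond then id = expr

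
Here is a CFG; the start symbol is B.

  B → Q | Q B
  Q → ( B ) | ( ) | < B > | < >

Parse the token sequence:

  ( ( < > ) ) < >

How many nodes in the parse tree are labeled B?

[B [Q ( [B [Q ( [B [Q < >]] )]] )] [B [Q < >]]]

4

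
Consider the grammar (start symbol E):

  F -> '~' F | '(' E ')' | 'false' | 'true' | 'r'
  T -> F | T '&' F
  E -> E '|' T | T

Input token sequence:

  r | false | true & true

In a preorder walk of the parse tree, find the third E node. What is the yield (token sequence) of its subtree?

[E [E [E [T [F r]]] | [T [F false]]] | [T [T [F true]] & [F true]]]

r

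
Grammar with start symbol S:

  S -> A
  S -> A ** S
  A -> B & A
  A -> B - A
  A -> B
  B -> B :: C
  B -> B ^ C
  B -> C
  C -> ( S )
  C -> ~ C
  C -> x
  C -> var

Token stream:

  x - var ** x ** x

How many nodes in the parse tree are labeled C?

[S [A [B [C x]] - [A [B [C var]]]] ** [S [A [B [C x]]] ** [S [A [B [C x]]]]]]

4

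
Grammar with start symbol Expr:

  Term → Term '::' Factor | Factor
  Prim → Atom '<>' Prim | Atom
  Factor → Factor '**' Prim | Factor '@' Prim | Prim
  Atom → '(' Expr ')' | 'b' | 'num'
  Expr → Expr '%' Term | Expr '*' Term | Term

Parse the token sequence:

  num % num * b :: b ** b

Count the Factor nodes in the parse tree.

5

[Expr [Expr [Expr [Term [Factor [Prim [Atom num]]]]] % [Term [Factor [Prim [Atom num]]]]] * [Term [Term [Factor [Prim [Atom b]]]] :: [Factor [Factor [Prim [Atom b]]] ** [Prim [Atom b]]]]]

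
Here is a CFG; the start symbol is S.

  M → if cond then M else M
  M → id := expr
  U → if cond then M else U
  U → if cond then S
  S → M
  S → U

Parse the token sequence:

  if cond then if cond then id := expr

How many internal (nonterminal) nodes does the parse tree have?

6

[S [U if cond then [S [U if cond then [S [M id := expr]]]]]]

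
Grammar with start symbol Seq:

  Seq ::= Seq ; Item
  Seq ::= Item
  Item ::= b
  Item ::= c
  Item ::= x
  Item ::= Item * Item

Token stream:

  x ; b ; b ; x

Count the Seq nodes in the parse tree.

4

[Seq [Seq [Seq [Seq [Item x]] ; [Item b]] ; [Item b]] ; [Item x]]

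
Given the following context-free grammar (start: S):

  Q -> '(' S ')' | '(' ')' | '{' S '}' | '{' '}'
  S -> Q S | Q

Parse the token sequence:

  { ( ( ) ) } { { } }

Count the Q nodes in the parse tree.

5

[S [Q { [S [Q ( [S [Q ( )]] )]] }] [S [Q { [S [Q { }]] }]]]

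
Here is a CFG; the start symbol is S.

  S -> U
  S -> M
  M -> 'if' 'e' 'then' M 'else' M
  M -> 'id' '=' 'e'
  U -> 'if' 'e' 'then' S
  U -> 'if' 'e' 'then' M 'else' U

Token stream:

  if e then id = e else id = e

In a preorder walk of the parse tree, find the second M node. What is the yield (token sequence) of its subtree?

id = e

[S [M if e then [M id = e] else [M id = e]]]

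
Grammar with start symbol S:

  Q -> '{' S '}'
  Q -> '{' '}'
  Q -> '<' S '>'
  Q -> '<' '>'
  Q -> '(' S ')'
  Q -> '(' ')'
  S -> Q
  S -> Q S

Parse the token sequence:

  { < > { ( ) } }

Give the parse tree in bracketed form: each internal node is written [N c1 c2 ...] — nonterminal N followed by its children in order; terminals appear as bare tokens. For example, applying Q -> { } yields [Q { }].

[S [Q { [S [Q < >] [S [Q { [S [Q ( )]] }]]] }]]

S
Q
{ S }
{ Q S }
{ < > S }
{ < > Q }
{ < > { S } }
{ < > { Q } }
{ < > { ( ) } }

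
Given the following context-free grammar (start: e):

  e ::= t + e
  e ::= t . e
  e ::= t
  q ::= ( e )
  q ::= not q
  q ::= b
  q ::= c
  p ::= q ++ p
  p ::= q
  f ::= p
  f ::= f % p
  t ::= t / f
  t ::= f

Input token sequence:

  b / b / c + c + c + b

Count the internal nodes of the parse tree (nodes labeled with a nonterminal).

[e [t [t [t [f [p [q b]]]] / [f [p [q b]]]] / [f [p [q c]]]] + [e [t [f [p [q c]]]] + [e [t [f [p [q c]]]] + [e [t [f [p [q b]]]]]]]]

28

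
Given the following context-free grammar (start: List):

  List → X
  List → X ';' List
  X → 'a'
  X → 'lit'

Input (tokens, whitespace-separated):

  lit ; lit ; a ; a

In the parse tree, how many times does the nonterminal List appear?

[List [X lit] ; [List [X lit] ; [List [X a] ; [List [X a]]]]]

4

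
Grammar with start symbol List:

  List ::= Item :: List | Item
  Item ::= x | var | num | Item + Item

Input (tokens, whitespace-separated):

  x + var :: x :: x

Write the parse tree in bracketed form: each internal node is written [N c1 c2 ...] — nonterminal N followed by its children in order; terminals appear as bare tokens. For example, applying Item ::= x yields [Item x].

List
Item :: List
Item + Item :: List
x + Item :: List
x + var :: List
x + var :: Item :: List
x + var :: x :: List
x + var :: x :: Item
x + var :: x :: x

[List [Item [Item x] + [Item var]] :: [List [Item x] :: [List [Item x]]]]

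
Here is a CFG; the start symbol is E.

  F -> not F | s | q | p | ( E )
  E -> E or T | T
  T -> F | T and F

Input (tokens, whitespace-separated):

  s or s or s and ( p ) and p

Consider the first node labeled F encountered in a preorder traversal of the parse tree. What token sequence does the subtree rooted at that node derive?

s

[E [E [E [T [F s]]] or [T [F s]]] or [T [T [T [F s]] and [F ( [E [T [F p]]] )]] and [F p]]]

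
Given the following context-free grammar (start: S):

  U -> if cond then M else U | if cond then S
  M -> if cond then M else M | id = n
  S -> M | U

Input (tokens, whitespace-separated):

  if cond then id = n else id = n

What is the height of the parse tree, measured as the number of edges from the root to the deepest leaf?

3

[S [M if cond then [M id = n] else [M id = n]]]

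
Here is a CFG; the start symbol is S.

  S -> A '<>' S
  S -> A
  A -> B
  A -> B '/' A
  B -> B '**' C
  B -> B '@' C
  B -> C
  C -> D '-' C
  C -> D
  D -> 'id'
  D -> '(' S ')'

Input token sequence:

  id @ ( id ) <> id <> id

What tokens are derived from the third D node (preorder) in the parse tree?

id

[S [A [B [B [C [D id]]] @ [C [D ( [S [A [B [C [D id]]]]] )]]]] <> [S [A [B [C [D id]]]] <> [S [A [B [C [D id]]]]]]]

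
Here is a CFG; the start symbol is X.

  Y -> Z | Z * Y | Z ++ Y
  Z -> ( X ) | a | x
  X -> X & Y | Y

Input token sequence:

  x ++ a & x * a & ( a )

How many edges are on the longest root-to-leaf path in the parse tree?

[X [X [X [Y [Z x] ++ [Y [Z a]]]] & [Y [Z x] * [Y [Z a]]]] & [Y [Z ( [X [Y [Z a]]] )]]]

6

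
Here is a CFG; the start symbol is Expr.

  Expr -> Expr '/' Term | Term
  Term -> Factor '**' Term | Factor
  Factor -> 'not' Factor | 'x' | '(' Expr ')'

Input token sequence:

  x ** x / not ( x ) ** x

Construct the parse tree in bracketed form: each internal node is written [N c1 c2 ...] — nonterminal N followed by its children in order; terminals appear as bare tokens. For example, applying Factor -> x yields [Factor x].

[Expr [Expr [Term [Factor x] ** [Term [Factor x]]]] / [Term [Factor not [Factor ( [Expr [Term [Factor x]]] )]] ** [Term [Factor x]]]]

Expr
Expr / Term
Term / Term
Factor ** Term / Term
x ** Term / Term
x ** Factor / Term
x ** x / Term
x ** x / Factor ** Term
x ** x / not Factor ** Term
x ** x / not ( Expr ) ** Term
x ** x / not ( Term ) ** Term
x ** x / not ( Factor ) ** Term
x ** x / not ( x ) ** Term
x ** x / not ( x ) ** Factor
x ** x / not ( x ) ** x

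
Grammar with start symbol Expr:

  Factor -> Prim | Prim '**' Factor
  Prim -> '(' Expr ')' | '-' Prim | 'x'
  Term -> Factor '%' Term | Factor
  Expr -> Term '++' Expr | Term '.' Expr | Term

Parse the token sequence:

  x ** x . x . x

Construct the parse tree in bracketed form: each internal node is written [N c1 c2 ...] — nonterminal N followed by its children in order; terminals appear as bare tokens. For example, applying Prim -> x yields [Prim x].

[Expr [Term [Factor [Prim x] ** [Factor [Prim x]]]] . [Expr [Term [Factor [Prim x]]] . [Expr [Term [Factor [Prim x]]]]]]

Expr
Term . Expr
Factor . Expr
Prim ** Factor . Expr
x ** Factor . Expr
x ** Prim . Expr
x ** x . Expr
x ** x . Term . Expr
x ** x . Factor . Expr
x ** x . Prim . Expr
x ** x . x . Expr
x ** x . x . Term
x ** x . x . Factor
x ** x . x . Prim
x ** x . x . x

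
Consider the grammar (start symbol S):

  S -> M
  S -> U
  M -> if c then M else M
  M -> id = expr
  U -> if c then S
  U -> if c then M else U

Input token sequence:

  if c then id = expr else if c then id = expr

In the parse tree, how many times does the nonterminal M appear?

[S [U if c then [M id = expr] else [U if c then [S [M id = expr]]]]]

2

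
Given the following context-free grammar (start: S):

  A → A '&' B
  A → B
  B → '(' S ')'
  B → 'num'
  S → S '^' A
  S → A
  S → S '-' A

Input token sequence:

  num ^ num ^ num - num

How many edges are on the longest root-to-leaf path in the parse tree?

[S [S [S [S [A [B num]]] ^ [A [B num]]] ^ [A [B num]]] - [A [B num]]]

6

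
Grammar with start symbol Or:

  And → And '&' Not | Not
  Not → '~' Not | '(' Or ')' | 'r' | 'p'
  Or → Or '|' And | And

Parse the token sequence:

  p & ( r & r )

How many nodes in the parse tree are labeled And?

4

[Or [And [And [Not p]] & [Not ( [Or [And [And [Not r]] & [Not r]]] )]]]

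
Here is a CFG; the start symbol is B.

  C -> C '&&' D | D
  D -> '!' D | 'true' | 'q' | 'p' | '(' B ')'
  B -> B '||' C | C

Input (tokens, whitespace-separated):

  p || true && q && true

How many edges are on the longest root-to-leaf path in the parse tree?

5

[B [B [C [D p]]] || [C [C [C [D true]] && [D q]] && [D true]]]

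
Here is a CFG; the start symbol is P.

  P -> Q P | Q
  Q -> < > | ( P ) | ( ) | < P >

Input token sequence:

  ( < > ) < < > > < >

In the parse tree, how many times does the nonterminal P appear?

[P [Q ( [P [Q < >]] )] [P [Q < [P [Q < >]] >] [P [Q < >]]]]

5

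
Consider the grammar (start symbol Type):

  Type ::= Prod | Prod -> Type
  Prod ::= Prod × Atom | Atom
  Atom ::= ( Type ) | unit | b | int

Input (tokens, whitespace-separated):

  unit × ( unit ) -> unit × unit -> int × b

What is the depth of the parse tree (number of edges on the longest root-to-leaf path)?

6

[Type [Prod [Prod [Atom unit]] × [Atom ( [Type [Prod [Atom unit]]] )]] -> [Type [Prod [Prod [Atom unit]] × [Atom unit]] -> [Type [Prod [Prod [Atom int]] × [Atom b]]]]]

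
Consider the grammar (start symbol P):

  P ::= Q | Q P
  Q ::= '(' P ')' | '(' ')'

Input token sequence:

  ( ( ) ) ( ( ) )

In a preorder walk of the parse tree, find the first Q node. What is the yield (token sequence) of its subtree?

[P [Q ( [P [Q ( )]] )] [P [Q ( [P [Q ( )]] )]]]

( ( ) )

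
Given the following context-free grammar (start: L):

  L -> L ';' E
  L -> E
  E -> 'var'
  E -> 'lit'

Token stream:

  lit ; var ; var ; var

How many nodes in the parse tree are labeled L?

4

[L [L [L [L [E lit]] ; [E var]] ; [E var]] ; [E var]]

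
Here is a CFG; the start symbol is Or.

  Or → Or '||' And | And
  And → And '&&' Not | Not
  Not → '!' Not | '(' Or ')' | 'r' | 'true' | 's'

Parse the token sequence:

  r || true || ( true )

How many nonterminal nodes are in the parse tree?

[Or [Or [Or [And [Not r]]] || [And [Not true]]] || [And [Not ( [Or [And [Not true]]] )]]]

12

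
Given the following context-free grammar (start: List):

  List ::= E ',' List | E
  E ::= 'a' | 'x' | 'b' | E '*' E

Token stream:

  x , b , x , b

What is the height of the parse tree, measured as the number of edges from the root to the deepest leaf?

[List [E x] , [List [E b] , [List [E x] , [List [E b]]]]]

5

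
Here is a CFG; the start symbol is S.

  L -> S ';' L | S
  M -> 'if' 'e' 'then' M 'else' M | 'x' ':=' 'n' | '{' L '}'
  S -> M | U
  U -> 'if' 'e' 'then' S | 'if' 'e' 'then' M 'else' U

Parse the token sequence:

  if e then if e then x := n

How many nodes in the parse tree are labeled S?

3

[S [U if e then [S [U if e then [S [M x := n]]]]]]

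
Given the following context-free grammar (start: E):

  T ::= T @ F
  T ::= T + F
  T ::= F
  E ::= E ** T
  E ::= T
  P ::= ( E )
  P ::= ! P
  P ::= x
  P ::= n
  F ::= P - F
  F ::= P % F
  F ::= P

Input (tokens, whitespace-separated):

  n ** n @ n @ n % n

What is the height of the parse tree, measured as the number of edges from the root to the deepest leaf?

6

[E [E [T [F [P n]]]] ** [T [T [T [F [P n]]] @ [F [P n]]] @ [F [P n] % [F [P n]]]]]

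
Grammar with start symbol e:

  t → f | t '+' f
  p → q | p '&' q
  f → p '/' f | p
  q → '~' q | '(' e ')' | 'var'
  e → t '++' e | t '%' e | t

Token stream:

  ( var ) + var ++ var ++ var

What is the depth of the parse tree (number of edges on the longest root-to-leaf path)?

[e [t [t [f [p [q ( [e [t [f [p [q var]]]]] )]]]] + [f [p [q var]]]] ++ [e [t [f [p [q var]]]] ++ [e [t [f [p [q var]]]]]]]

11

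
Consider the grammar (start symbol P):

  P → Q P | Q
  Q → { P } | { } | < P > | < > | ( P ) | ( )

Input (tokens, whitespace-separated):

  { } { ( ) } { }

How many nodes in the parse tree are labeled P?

4

[P [Q { }] [P [Q { [P [Q ( )]] }] [P [Q { }]]]]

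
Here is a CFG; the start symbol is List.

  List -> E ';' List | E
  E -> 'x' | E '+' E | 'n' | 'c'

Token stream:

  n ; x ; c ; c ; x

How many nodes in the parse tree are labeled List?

[List [E n] ; [List [E x] ; [List [E c] ; [List [E c] ; [List [E x]]]]]]

5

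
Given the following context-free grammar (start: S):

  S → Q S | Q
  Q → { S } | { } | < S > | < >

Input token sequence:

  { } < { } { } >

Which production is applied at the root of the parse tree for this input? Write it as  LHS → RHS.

S → Q S

[S [Q { }] [S [Q < [S [Q { }] [S [Q { }]]] >]]]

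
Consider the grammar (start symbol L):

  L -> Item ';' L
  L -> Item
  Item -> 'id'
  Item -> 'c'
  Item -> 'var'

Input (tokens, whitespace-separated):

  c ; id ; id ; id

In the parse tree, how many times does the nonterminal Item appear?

[L [Item c] ; [L [Item id] ; [L [Item id] ; [L [Item id]]]]]

4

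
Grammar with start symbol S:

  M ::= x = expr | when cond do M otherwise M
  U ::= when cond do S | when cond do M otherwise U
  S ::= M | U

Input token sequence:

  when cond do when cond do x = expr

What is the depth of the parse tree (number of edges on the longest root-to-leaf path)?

[S [U when cond do [S [U when cond do [S [M x = expr]]]]]]

6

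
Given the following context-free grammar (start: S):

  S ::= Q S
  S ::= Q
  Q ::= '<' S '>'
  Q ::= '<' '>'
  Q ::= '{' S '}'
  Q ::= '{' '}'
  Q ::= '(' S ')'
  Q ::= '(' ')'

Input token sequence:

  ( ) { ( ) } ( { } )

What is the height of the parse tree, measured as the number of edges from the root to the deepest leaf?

6

[S [Q ( )] [S [Q { [S [Q ( )]] }] [S [Q ( [S [Q { }]] )]]]]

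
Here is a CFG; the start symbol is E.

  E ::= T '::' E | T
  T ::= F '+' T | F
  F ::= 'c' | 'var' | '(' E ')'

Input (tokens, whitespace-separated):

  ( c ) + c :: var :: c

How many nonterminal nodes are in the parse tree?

[E [T [F ( [E [T [F c]]] )] + [T [F c]]] :: [E [T [F var]] :: [E [T [F c]]]]]

14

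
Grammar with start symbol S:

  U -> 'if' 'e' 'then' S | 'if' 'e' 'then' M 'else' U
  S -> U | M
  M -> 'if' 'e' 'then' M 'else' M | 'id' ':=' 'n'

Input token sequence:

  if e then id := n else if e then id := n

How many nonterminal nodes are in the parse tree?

[S [U if e then [M id := n] else [U if e then [S [M id := n]]]]]

6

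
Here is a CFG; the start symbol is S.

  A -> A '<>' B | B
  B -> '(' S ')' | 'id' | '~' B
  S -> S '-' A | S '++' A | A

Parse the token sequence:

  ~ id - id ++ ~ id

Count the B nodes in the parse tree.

[S [S [S [A [B ~ [B id]]]] - [A [B id]]] ++ [A [B ~ [B id]]]]

5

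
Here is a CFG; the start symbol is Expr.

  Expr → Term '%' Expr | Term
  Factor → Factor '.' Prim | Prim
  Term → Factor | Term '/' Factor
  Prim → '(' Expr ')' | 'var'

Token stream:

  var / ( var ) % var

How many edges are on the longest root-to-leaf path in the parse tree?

[Expr [Term [Term [Factor [Prim var]]] / [Factor [Prim ( [Expr [Term [Factor [Prim var]]]] )]]] % [Expr [Term [Factor [Prim var]]]]]

8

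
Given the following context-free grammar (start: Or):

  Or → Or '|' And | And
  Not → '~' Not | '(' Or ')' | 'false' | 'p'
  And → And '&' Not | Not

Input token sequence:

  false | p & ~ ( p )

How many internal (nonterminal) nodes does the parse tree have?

[Or [Or [And [Not false]]] | [And [And [Not p]] & [Not ~ [Not ( [Or [And [Not p]]] )]]]]

12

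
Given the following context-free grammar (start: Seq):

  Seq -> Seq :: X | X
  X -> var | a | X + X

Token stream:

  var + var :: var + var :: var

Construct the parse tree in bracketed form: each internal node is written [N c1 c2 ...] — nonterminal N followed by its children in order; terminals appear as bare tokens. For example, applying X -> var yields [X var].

Seq
Seq :: X
Seq :: X :: X
X :: X :: X
X + X :: X :: X
var + X :: X :: X
var + var :: X :: X
var + var :: X + X :: X
var + var :: var + X :: X
var + var :: var + var :: X
var + var :: var + var :: var

[Seq [Seq [Seq [X [X var] + [X var]]] :: [X [X var] + [X var]]] :: [X var]]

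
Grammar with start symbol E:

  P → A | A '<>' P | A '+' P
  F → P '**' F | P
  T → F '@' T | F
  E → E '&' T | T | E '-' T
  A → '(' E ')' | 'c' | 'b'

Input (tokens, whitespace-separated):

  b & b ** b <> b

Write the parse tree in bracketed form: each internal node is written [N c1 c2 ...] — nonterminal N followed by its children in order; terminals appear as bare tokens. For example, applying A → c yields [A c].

[E [E [T [F [P [A b]]]]] & [T [F [P [A b]] ** [F [P [A b] <> [P [A b]]]]]]]

E
E & T
T & T
F & T
P & T
A & T
b & T
b & F
b & P ** F
b & A ** F
b & b ** F
b & b ** P
b & b ** A <> P
b & b ** b <> P
b & b ** b <> A
b & b ** b <> b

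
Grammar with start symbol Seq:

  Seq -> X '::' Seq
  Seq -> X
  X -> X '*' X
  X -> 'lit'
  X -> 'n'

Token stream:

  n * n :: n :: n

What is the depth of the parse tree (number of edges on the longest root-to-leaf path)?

4

[Seq [X [X n] * [X n]] :: [Seq [X n] :: [Seq [X n]]]]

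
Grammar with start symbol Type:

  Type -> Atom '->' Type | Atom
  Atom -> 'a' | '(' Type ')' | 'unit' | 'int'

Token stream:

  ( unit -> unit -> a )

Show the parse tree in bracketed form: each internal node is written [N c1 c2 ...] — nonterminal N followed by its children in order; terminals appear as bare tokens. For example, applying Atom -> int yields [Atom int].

[Type [Atom ( [Type [Atom unit] -> [Type [Atom unit] -> [Type [Atom a]]]] )]]

Type
Atom
( Type )
( Atom -> Type )
( unit -> Type )
( unit -> Atom -> Type )
( unit -> unit -> Type )
( unit -> unit -> Atom )
( unit -> unit -> a )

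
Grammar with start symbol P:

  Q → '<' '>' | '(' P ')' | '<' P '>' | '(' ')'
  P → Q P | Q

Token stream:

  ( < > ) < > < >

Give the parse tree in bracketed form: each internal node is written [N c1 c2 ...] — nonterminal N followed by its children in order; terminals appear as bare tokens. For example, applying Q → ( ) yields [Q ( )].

P
Q P
( P ) P
( Q ) P
( < > ) P
( < > ) Q P
( < > ) < > P
( < > ) < > Q
( < > ) < > < >

[P [Q ( [P [Q < >]] )] [P [Q < >] [P [Q < >]]]]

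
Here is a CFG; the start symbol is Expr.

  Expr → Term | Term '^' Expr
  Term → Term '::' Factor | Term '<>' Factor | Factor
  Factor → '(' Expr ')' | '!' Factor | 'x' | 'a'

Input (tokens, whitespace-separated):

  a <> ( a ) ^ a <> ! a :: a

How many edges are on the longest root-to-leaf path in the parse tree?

[Expr [Term [Term [Factor a]] <> [Factor ( [Expr [Term [Factor a]]] )]] ^ [Expr [Term [Term [Term [Factor a]] <> [Factor ! [Factor a]]] :: [Factor a]]]]

6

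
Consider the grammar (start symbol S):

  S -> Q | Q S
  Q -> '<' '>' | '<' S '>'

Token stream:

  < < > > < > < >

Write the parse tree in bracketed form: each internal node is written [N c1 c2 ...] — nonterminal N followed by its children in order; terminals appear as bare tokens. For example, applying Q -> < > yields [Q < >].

S
Q S
< S > S
< Q > S
< < > > S
< < > > Q S
< < > > < > S
< < > > < > Q
< < > > < > < >

[S [Q < [S [Q < >]] >] [S [Q < >] [S [Q < >]]]]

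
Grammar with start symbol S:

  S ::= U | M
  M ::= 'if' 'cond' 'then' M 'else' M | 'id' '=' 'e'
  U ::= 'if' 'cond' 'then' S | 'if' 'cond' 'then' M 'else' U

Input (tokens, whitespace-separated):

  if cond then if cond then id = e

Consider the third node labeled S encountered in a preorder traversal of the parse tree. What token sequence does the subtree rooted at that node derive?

[S [U if cond then [S [U if cond then [S [M id = e]]]]]]

id = e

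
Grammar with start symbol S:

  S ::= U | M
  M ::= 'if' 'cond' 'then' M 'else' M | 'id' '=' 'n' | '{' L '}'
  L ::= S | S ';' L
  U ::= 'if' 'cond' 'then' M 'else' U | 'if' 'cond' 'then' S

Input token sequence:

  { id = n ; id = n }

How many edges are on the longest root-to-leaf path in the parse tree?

[S [M { [L [S [M id = n]] ; [L [S [M id = n]]]] }]]

6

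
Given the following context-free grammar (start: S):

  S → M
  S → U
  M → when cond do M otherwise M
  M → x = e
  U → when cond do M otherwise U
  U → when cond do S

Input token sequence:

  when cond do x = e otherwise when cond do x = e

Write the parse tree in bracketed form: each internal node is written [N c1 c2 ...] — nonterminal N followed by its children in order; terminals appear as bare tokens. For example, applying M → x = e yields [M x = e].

[S [U when cond do [M x = e] otherwise [U when cond do [S [M x = e]]]]]

S
U
when cond do M otherwise U
when cond do x = e otherwise U
when cond do x = e otherwise when cond do S
when cond do x = e otherwise when cond do M
when cond do x = e otherwise when cond do x = e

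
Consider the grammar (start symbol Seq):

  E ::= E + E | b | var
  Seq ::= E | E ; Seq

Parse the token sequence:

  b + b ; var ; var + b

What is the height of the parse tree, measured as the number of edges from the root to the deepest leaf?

5

[Seq [E [E b] + [E b]] ; [Seq [E var] ; [Seq [E [E var] + [E b]]]]]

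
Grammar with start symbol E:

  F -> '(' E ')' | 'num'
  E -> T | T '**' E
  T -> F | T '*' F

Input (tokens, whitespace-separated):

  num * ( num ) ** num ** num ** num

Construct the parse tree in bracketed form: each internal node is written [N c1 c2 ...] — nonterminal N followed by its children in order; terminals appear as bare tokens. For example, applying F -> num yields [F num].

[E [T [T [F num]] * [F ( [E [T [F num]]] )]] ** [E [T [F num]] ** [E [T [F num]] ** [E [T [F num]]]]]]

E
T ** E
T * F ** E
F * F ** E
num * F ** E
num * ( E ) ** E
num * ( T ) ** E
num * ( F ) ** E
num * ( num ) ** E
num * ( num ) ** T ** E
num * ( num ) ** F ** E
num * ( num ) ** num ** E
num * ( num ) ** num ** T ** E
num * ( num ) ** num ** F ** E
num * ( num ) ** num ** num ** E
num * ( num ) ** num ** num ** T
num * ( num ) ** num ** num ** F
num * ( num ) ** num ** num ** num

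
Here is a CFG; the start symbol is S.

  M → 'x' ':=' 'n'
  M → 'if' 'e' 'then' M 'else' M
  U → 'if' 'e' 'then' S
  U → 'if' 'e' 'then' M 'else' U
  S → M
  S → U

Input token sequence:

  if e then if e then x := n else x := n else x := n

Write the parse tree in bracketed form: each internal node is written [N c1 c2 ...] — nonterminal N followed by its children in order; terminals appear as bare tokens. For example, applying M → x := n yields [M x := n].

S
M
if e then M else M
if e then if e then M else M else M
if e then if e then x := n else M else M
if e then if e then x := n else x := n else M
if e then if e then x := n else x := n else x := n

[S [M if e then [M if e then [M x := n] else [M x := n]] else [M x := n]]]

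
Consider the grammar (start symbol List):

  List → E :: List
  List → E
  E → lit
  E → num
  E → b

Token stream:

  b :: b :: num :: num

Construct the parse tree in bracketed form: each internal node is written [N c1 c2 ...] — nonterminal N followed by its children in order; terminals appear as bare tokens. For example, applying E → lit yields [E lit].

[List [E b] :: [List [E b] :: [List [E num] :: [List [E num]]]]]

List
E :: List
b :: List
b :: E :: List
b :: b :: List
b :: b :: E :: List
b :: b :: num :: List
b :: b :: num :: E
b :: b :: num :: num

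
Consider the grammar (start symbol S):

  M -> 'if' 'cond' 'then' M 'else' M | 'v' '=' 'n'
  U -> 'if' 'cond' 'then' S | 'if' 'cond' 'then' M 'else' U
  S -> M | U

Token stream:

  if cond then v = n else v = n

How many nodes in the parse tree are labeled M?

[S [M if cond then [M v = n] else [M v = n]]]

3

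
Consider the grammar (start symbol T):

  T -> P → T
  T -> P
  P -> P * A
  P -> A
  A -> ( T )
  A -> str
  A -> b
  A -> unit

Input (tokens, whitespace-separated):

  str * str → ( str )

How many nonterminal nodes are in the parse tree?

11

[T [P [P [A str]] * [A str]] → [T [P [A ( [T [P [A str]]] )]]]]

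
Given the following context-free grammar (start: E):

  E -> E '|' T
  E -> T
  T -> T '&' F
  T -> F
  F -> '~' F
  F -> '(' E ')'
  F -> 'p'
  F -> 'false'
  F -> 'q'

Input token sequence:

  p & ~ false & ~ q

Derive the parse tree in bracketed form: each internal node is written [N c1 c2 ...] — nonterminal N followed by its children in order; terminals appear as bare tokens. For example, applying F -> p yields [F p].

[E [T [T [T [F p]] & [F ~ [F false]]] & [F ~ [F q]]]]

E
T
T & F
T & F & F
F & F & F
p & F & F
p & ~ F & F
p & ~ false & F
p & ~ false & ~ F
p & ~ false & ~ q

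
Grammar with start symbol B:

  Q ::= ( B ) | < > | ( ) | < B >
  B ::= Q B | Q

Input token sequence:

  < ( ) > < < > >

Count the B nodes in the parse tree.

[B [Q < [B [Q ( )]] >] [B [Q < [B [Q < >]] >]]]

4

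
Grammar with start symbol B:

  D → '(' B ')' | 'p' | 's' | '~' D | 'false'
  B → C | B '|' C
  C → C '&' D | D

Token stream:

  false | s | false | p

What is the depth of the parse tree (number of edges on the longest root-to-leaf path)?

[B [B [B [B [C [D false]]] | [C [D s]]] | [C [D false]]] | [C [D p]]]

6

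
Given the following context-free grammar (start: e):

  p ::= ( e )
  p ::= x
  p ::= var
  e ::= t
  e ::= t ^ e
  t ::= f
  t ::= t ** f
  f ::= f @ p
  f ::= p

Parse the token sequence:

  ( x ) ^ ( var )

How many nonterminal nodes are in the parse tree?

[e [t [f [p ( [e [t [f [p x]]]] )]]] ^ [e [t [f [p ( [e [t [f [p var]]]] )]]]]]

16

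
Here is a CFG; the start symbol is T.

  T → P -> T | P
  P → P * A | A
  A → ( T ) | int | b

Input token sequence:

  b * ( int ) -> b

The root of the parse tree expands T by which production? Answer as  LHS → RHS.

[T [P [P [A b]] * [A ( [T [P [A int]]] )]] -> [T [P [A b]]]]

T → P -> T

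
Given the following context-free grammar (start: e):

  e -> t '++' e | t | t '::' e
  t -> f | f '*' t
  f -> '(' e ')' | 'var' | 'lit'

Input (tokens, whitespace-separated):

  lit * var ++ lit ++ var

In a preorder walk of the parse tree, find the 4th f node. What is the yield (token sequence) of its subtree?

var

[e [t [f lit] * [t [f var]]] ++ [e [t [f lit]] ++ [e [t [f var]]]]]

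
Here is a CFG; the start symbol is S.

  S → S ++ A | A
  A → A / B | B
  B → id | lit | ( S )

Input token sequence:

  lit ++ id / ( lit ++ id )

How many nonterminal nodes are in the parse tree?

[S [S [A [B lit]]] ++ [A [A [B id]] / [B ( [S [S [A [B lit]]] ++ [A [B id]]] )]]]

14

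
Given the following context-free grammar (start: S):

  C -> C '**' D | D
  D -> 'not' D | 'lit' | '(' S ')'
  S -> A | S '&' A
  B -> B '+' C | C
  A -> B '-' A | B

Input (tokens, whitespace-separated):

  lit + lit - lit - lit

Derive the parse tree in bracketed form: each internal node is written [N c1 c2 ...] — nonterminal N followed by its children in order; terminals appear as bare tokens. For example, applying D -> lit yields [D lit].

S
A
B - A
B + C - A
C + C - A
D + C - A
lit + C - A
lit + D - A
lit + lit - A
lit + lit - B - A
lit + lit - C - A
lit + lit - D - A
lit + lit - lit - A
lit + lit - lit - B
lit + lit - lit - C
lit + lit - lit - D
lit + lit - lit - lit

[S [A [B [B [C [D lit]]] + [C [D lit]]] - [A [B [C [D lit]]] - [A [B [C [D lit]]]]]]]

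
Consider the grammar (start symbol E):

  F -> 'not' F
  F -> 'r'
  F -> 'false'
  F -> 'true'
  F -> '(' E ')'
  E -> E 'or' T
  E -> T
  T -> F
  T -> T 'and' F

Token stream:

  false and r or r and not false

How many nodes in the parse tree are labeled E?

2

[E [E [T [T [F false]] and [F r]]] or [T [T [F r]] and [F not [F false]]]]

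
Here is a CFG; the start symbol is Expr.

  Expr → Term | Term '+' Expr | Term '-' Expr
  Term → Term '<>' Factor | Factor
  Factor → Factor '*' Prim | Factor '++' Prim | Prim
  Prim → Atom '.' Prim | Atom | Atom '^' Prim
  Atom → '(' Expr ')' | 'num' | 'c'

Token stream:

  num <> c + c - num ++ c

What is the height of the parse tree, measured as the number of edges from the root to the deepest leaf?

[Expr [Term [Term [Factor [Prim [Atom num]]]] <> [Factor [Prim [Atom c]]]] + [Expr [Term [Factor [Prim [Atom c]]]] - [Expr [Term [Factor [Factor [Prim [Atom num]]] ++ [Prim [Atom c]]]]]]]

8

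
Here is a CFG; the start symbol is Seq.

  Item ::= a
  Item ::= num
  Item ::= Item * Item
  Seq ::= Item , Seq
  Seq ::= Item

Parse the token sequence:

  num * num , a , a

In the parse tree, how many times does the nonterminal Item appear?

[Seq [Item [Item num] * [Item num]] , [Seq [Item a] , [Seq [Item a]]]]

5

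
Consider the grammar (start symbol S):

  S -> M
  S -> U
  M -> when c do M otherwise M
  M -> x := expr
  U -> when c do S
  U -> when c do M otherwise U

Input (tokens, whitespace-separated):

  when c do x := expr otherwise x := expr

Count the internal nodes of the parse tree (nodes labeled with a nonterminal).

4

[S [M when c do [M x := expr] otherwise [M x := expr]]]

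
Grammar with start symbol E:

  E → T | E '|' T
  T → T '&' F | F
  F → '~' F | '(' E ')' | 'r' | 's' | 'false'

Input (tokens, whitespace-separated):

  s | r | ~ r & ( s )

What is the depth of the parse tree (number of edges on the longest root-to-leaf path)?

6

[E [E [E [T [F s]]] | [T [F r]]] | [T [T [F ~ [F r]]] & [F ( [E [T [F s]]] )]]]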